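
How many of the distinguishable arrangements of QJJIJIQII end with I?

560

Fix I in the last position and arrange the remaining 8 letters.
Those 8 letters have I appearing 3 times, J appearing 3 times, and Q appearing twice, giving (8)!/(3!·3!·2!) = 560.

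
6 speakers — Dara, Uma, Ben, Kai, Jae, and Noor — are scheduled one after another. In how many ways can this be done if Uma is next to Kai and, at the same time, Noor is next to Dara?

96

Treat {Uma,Kai} as one block (2 orders) and {Noor,Dara} as another (2 orders).
That leaves 4 units to arrange: 2 × 2 × 4! = 4 × 24 = 96.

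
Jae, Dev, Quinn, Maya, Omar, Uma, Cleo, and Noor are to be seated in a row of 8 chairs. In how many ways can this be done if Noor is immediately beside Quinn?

10080

Place the 6 others and the Noor-Quinn pair as 7 objects in a line; the pair has 2 internal arrangements.
So the count is 2·(7)! = 10080.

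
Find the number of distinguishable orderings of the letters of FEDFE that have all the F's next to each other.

Treat the 2 copies of F as a single block. The multiset to arrange is then {FF, D, E, E}, 4 items in all.
That gives (4)!/(2!) = 12 arrangements.

12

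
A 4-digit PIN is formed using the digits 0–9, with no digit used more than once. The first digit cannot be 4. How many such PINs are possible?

4536

The first digit has 10−1 = 9 choices (anything except 4).
The remaining 3 digits are filled from the other 9 symbols without repetition: 9 × 8 × 7 = 504.
Total: 9 × 504 = 4536.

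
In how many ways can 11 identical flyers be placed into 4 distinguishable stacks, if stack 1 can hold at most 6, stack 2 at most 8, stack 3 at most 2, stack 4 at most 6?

Without the upper bounds there are C(14,3) = 364 ways to split 11 among 4 stacks.
Subtract solutions that violate a single cap (substitute x_i' = x_i − (cap_i+1)): x_1 ≥ 7 gives C(7,3) = 35; x_2 ≥ 9 gives C(5,3) = 10; x_3 ≥ 3 gives C(11,3) = 165; x_4 ≥ 7 gives C(7,3) = 35. Together 245.
Add back pairs where two caps are both exceeded: 0 + 4 + 0 + 0 + 0 + 4 = 8.
By inclusion–exclusion the count is 364 − 245 + 8 = 127.

127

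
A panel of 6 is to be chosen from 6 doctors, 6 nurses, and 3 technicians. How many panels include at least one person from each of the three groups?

3915

Unrestricted: C(15,6) = 5005 ways to pick any 6 of the 15.
Selections missing a whole group: no doctors → C(9,6) = 84; no nurses → C(9,6) = 84; no technicians → C(12,6) = 924.
Add back selections omitting two groups (i.e. drawn from a single group): C(6,6) + C(6,6) + C(3,6) = 2.
By inclusion–exclusion: 5005 − 1092 + 2 = 3915.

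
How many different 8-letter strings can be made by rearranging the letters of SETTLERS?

5040

Letter multiplicities in SETTLERS: E×2, L×1, R×1, S×2, T×2.
Dividing 8! = 40320 by 2!·2!·2! = 8 for the repeated letters gives 5040.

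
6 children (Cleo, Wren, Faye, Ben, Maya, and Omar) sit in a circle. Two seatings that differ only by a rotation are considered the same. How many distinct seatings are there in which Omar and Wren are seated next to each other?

Glue Omar and Wren into a block (2 internal orders). Seating 5 units around a circle gives (4)! arrangements.
So 2 × (4)! = 2 × 24 = 48.

48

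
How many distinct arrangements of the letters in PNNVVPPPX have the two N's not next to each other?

Total arrangements of PNNVVPPPX: 9!/(4!·2!·2!) = 3780.
If the two N's are adjacent, glue them into one block, leaving 8 items to arrange: (8)!/(4!·2!) = 840 ways.
Hence 3780 − 840 = 2940.

2940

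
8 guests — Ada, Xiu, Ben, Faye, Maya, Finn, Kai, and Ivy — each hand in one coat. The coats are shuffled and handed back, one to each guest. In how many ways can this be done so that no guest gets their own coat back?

14833

This is the derangement count D_8: permutations of 8 items with no fixed point.
By inclusion–exclusion this is Σ_{j=0}^{8} (−1)^j C(8,j)·(8−j)!.
Computing: 40320 − 40320 + 20160 − 6720 + 1680 − 336 + 56 − 8 + 1 = 14833.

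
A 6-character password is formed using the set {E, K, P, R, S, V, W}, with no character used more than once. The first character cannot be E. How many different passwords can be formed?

4320

The first character has 7−1 = 6 choices (anything except E).
The remaining 5 characters are filled from the other 6 symbols without repetition: 6 × 5 × 4 × 3 × 2 = 720.
Total: 6 × 720 = 4320.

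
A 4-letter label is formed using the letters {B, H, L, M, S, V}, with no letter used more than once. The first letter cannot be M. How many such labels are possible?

300

The first letter has 6−1 = 5 choices (anything except M).
The remaining 3 letters are filled from the other 5 symbols without repetition: 5 × 4 × 3 = 60.
Total: 5 × 60 = 300.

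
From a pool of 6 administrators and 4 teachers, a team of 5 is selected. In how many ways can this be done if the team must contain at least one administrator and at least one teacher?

246

With no constraint there are C(10,5) = 252 possible selections.
Subtract selections that omit an entire group: no administrators → C(4,5) = 0; no teachers → C(6,5) = 6.
Both groups omitted at once is impossible, so 252 − 6 = 246.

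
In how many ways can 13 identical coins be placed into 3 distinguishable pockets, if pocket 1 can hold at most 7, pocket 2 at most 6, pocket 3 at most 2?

Ignoring the caps, the number of non-negative solutions to x_1+…+x_3 = 13 is C(15,2) = 105.
Subtract solutions that violate a single cap (substitute x_i' = x_i − (cap_i+1)): x_1 ≥ 8 gives C(7,2) = 21; x_2 ≥ 7 gives C(8,2) = 28; x_3 ≥ 3 gives C(12,2) = 66. Together 115.
Add back pairs where two caps are both exceeded: 0 + 6 + 10 = 16.
By inclusion–exclusion the count is 105 − 115 + 16 = 6.

6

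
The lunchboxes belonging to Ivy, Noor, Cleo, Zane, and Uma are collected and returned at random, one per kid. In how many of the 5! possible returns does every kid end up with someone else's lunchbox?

44

Let Aᵢ be the assignments in which kid i gets their own lunchbox. We want the size of the complement of A₁∪…∪A_5.
By inclusion–exclusion this is Σ_{j=0}^{5} (−1)^j C(5,j)·(5−j)!.
Computing: 120 − 120 + 60 − 20 + 5 − 1 = 44.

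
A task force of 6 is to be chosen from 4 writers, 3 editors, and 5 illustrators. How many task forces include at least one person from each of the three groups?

Total 6-person selections from all 12: C(12,6) = 924.
Subtract selections that omit an entire group: no writers → C(8,6) = 28; no editors → C(9,6) = 84; no illustrators → C(7,6) = 7.
Add back selections omitting two groups (i.e. drawn from a single group): C(4,6) + C(3,6) + C(5,6) = 0.
By inclusion–exclusion: 924 − 119 + 0 = 805.

805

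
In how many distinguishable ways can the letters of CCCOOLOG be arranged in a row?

The 8 letters of CCCOOLOG have repeats: C appearing 3 times and O appearing 3 times.
Dividing 8! = 40320 by 3!·3! = 36 for the repeated letters gives 1120.

1120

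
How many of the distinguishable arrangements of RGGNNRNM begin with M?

210

Fix M in the first position and arrange the remaining 7 letters.
Those 7 letters have G appearing twice, N appearing 3 times, and R appearing twice, giving (7)!/(3!·2!·2!) = 210.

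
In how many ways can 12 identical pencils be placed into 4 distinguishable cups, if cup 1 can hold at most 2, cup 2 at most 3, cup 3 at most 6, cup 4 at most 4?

19

Without the upper bounds there are C(15,3) = 455 ways to split 12 among 4 cups.
Subtract solutions that violate a single cap (substitute x_i' = x_i − (cap_i+1)): x_1 ≥ 3 gives C(12,3) = 220; x_2 ≥ 4 gives C(11,3) = 165; x_3 ≥ 7 gives C(8,3) = 56; x_4 ≥ 5 gives C(10,3) = 120. Together 561.
Add back pairs where two caps are both exceeded: 56 + 10 + 35 + 4 + 20 + 1 = 126.
Subtract triples: 0 + 1 + 0 + 0 = 1.
By inclusion–exclusion the count is 455 − 561 + 126 − 1 = 19.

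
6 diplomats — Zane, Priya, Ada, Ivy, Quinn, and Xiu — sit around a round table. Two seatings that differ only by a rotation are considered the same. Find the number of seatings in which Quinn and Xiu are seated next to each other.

Glue Quinn and Xiu into a block (2 internal orders). Seating 5 units around a circle gives (4)! arrangements.
So 2 × (4)! = 2 × 24 = 48.

48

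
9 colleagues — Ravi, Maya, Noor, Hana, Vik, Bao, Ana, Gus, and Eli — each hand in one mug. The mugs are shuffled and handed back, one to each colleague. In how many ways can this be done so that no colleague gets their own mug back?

133496

Count assignments avoiding every fixed point. For any j of the 9 colleagues fixed to their own mug, the other 9−j can be arranged in (9−j)! ways.
By inclusion–exclusion this is Σ_{j=0}^{9} (−1)^j C(9,j)·(9−j)!.
Computing: 362880 − 362880 + 181440 − 60480 + 15120 − 3024 + 504 − 72 + 9 − 1 = 133496.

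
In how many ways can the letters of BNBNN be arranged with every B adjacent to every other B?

4

Treat the 2 copies of B as a single block. The multiset to arrange is then {BB, N, N, N}, 4 items in all.
That gives (4)!/(3!) = 4 arrangements.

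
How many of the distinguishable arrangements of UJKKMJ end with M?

30

With the last slot taken by M, it remains to arrange the other 5 letters (UJKKJ).
Those 5 letters have J appearing twice and K appearing twice, giving (5)!/(2!·2!) = 30.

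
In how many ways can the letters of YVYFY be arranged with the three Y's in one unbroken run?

6

Treat the 3 copies of Y as a single block. The multiset to arrange is then {YYY, F, V}, 3 items in all.
All 3 items are distinct, so there are (3)! = 6 arrangements.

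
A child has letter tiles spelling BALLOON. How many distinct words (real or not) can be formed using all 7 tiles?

Letter multiplicities in BALLOON: A×1, B×1, L×2, N×1, O×2.
So there are 7! / (2!·2!) = 1260 distinguishable arrangements.

1260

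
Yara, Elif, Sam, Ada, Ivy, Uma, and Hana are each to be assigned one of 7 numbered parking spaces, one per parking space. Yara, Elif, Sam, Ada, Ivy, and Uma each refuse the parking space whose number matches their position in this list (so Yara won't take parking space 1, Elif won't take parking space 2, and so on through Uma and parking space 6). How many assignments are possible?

2119

Let Aᵢ (for 1 ≤ i ≤ 6) be the placements that put person i in their forbidden parking space. Any j of these fix j positions, leaving (7−j)! ways to fill the rest, and there are C(6,j) ways to pick which j.
By inclusion–exclusion, the number of valid placements is Σ_{j=0}^{6} (−1)^j C(6,j)·(7−j)!.
Computing: 5040 − 4320 + 1800 − 480 + 90 − 12 + 1 = 2119.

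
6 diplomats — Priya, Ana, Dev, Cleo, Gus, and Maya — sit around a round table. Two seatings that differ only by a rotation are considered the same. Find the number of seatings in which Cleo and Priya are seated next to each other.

Treat {Cleo, Priya} as one unit (2 internal orders) and seat the resulting 5 units around the table: (4)! circular arrangements.
So 2 × (4)! = 2 × 24 = 48.

48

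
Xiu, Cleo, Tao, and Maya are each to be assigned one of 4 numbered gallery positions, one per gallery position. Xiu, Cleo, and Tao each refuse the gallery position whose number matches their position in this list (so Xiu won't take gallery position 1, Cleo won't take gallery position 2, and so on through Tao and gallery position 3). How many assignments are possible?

11

Let Aᵢ (for i ∈ {1, 2, 3}) be the placements that put person i in their forbidden gallery position. Any j of these fix j positions, leaving (4−j)! ways to fill the rest, and there are C(3,j) ways to pick which j.
By inclusion–exclusion, the number of valid placements is Σ_{j=0}^{3} (−1)^j C(3,j)·(4−j)!.
Computing: 24 − 18 + 6 − 1 = 11.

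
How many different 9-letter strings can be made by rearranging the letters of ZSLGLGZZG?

The 9 letters of ZSLGLGZZG have repeats: G appearing 3 times, L appearing twice, and Z appearing 3 times.
The number of distinct arrangements is 9!/(3!·3!·2!) = 362880/72 = 5040.

5040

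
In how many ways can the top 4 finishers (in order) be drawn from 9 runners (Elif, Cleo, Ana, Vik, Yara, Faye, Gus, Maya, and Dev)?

3024

This is an ordered selection of 4 from 9: P(9,4).
That gives 9 × 8 × 7 × 6 = 3024.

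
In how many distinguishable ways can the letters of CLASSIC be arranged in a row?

1260

CLASSIC has 7 letters with C appearing twice and S appearing twice.
So there are 7! / (2!·2!) = 1260 distinguishable arrangements.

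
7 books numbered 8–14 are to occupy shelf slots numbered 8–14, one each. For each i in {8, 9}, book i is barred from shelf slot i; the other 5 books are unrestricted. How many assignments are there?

Let Aᵢ (for i ∈ {8, 9}) be the placements that put book i in its forbidden shelf slot. Any j of these fix j positions, leaving (7−j)! ways to fill the rest, and there are C(2,j) ways to pick which j.
By inclusion–exclusion, the number of valid placements is Σ_{j=0}^{2} (−1)^j C(2,j)·(7−j)!.
Computing: 5040 − 1440 + 120 = 3720.

3720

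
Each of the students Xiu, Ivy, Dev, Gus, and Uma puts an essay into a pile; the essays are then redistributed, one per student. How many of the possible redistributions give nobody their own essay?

44

Count assignments avoiding every fixed point. For any j of the 5 students fixed to their own essay, the other 5−j can be arranged in (5−j)! ways.
By inclusion–exclusion this is Σ_{j=0}^{5} (−1)^j C(5,j)·(5−j)!.
Computing: 120 − 120 + 60 − 20 + 5 − 1 = 44.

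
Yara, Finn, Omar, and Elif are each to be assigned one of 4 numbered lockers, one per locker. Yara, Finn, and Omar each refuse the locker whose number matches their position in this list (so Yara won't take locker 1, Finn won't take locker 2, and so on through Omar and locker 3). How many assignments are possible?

11

Let Aᵢ (for i ∈ {1, 2, 3}) be the placements that put person i in their forbidden locker. Any j of these fix j positions, leaving (4−j)! ways to fill the rest, and there are C(3,j) ways to pick which j.
By inclusion–exclusion, the number of valid placements is Σ_{j=0}^{3} (−1)^j C(3,j)·(4−j)!.
Computing: 24 − 18 + 6 − 1 = 11.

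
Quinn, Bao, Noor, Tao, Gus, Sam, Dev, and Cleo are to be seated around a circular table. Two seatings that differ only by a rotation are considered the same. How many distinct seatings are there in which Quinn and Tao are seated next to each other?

Treat {Quinn, Tao} as one unit (2 internal orders) and seat the resulting 7 units around the table: (6)! circular arrangements.
So 2 × (6)! = 2 × 720 = 1440.

1440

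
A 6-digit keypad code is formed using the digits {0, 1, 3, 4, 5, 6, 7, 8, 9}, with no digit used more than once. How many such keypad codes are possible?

60480

With no repetition, fill the 6 digits in order: 9 choices, then 8, down to 4.
9 × 8 × 7 × 6 × 5 × 4 = 60480.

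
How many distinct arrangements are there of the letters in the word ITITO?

ITITO has 5 letters with I appearing twice and T appearing twice.
So there are 5! / (2!·2!) = 30 distinguishable arrangements.

30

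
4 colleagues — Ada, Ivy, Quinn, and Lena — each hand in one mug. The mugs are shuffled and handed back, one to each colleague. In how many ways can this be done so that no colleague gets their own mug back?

9

Count assignments avoiding every fixed point. For any j of the 4 colleagues fixed to their own mug, the other 4−j can be arranged in (4−j)! ways.
By inclusion–exclusion this is Σ_{j=0}^{4} (−1)^j C(4,j)·(4−j)!.
Computing: 24 − 24 + 12 − 4 + 1 = 9.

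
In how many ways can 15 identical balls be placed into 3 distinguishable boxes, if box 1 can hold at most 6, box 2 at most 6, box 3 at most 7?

15

Without the upper bounds there are C(17,2) = 136 ways to split 15 among 3 boxes.
Subtract solutions that violate a single cap (substitute x_i' = x_i − (cap_i+1)): x_1 ≥ 7 gives C(10,2) = 45; x_2 ≥ 7 gives C(10,2) = 45; x_3 ≥ 8 gives C(9,2) = 36. Together 126.
Add back pairs where two caps are both exceeded: 3 + 1 + 1 = 5.
By inclusion–exclusion the count is 136 − 126 + 5 = 15.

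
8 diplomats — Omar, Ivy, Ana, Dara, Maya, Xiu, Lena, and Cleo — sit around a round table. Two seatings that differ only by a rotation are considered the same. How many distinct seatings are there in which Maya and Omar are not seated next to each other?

3600

All circular seatings of 8 people number (7)! = 5040.
Seatings with Maya beside Omar: treat them as a block with 2 internal orders, giving 2 × (6)! = 1440.
Subtracting, 5040 − 1440 = 3600.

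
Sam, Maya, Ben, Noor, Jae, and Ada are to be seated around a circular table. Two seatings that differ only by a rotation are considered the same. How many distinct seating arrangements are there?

Fix one person's seat to break rotational symmetry; the remaining 5 people can be arranged in (5)! = 120 ways.

120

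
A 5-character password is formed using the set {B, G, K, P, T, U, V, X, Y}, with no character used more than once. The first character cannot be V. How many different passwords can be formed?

13440

The first character has 9−1 = 8 choices (anything except V).
The remaining 4 characters are filled from the other 8 symbols without repetition: 8 × 7 × 6 × 5 = 1680.
Total: 8 × 1680 = 13440.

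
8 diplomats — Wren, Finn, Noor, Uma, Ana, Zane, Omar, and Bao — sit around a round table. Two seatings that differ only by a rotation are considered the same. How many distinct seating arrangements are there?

5040

Fix one person's seat to break rotational symmetry; the remaining 7 people can be arranged in (7)! = 5040 ways.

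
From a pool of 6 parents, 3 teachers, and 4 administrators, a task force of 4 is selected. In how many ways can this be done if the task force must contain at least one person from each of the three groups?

360

Total 4-person selections from all 13: C(13,4) = 715.
Subtract selections that omit an entire group: no parents → C(7,4) = 35; no teachers → C(10,4) = 210; no administrators → C(9,4) = 126.
Add back selections omitting two groups (i.e. drawn from a single group): C(6,4) + C(3,4) + C(4,4) = 16.
By inclusion–exclusion: 715 − 371 + 16 = 360.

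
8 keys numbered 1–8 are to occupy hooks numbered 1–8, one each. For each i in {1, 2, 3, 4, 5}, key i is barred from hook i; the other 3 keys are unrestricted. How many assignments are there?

21234

Let Aᵢ (for 1 ≤ i ≤ 5) be the placements that put key i in its forbidden hook. Any j of these fix j positions, leaving (8−j)! ways to fill the rest, and there are C(5,j) ways to pick which j.
By inclusion–exclusion, the number of valid placements is Σ_{j=0}^{5} (−1)^j C(5,j)·(8−j)!.
Computing: 40320 − 25200 + 7200 − 1200 + 120 − 6 = 21234.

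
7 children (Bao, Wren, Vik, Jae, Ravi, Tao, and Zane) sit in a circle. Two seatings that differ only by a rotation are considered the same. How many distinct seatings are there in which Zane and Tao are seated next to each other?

240

Treat {Zane, Tao} as one unit (2 internal orders) and seat the resulting 6 units around the table: (5)! circular arrangements.
So 2 × (5)! = 2 × 120 = 240.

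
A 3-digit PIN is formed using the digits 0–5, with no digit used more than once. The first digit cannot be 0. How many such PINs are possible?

The first digit has 6−1 = 5 choices (anything except 0).
The remaining 2 digits are filled from the other 5 symbols without repetition: 5 × 4 = 20.
Total: 5 × 20 = 100.

100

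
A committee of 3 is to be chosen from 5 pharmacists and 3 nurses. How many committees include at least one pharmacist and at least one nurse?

45

Unrestricted: C(8,3) = 56 ways to pick any 3 of the 8.
Subtract selections that omit an entire group: no pharmacists → C(3,3) = 1; no nurses → C(5,3) = 10.
Both groups omitted at once is impossible, so 56 − 11 = 45.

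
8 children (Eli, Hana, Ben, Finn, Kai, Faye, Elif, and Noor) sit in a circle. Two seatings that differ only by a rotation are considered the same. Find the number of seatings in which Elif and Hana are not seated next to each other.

3600

All circular seatings of 8 people number (7)! = 5040.
Seatings with Elif beside Hana: treat them as a block with 2 internal orders, giving 2 × (6)! = 1440.
Subtracting, 5040 − 1440 = 3600.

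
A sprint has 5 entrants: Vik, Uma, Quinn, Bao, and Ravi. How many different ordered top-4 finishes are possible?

120

There are 5 choices for 1st place, 4 for 2nd, and so on down to 2 for position 4.
That gives 5 × 4 × 3 × 2 = 120.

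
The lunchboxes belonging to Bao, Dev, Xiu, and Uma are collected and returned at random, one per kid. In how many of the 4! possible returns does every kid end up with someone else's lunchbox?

9

Let Aᵢ be the assignments in which kid i gets their own lunchbox. We want the size of the complement of A₁∪…∪A_4.
By inclusion–exclusion this is Σ_{j=0}^{4} (−1)^j C(4,j)·(4−j)!.
Computing: 24 − 24 + 12 − 4 + 1 = 9.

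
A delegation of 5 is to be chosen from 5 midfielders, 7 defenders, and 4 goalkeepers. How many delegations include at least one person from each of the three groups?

With no constraint there are C(16,5) = 4368 possible selections.
Subtract selections that omit an entire group: no midfielders → C(11,5) = 462; no defenders → C(9,5) = 126; no goalkeepers → C(12,5) = 792.
Add back selections omitting two groups (i.e. drawn from a single group): C(5,5) + C(7,5) + C(4,5) = 22.
By inclusion–exclusion: 4368 − 1380 + 22 = 3010.

3010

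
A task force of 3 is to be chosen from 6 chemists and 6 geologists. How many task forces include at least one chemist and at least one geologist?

Unrestricted: C(12,3) = 220 ways to pick any 3 of the 12.
Selections missing a whole group: no chemists → C(6,3) = 20; no geologists → C(6,3) = 20.
Both groups omitted at once is impossible, so 220 − 40 = 180.

180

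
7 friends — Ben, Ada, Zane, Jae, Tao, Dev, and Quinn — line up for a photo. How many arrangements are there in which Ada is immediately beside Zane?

Treat {Ada, Zane} as a single unit. There are 6 units to order, and the pair itself can be ordered 2 ways.
So the count is 2·(6)! = 1440.

1440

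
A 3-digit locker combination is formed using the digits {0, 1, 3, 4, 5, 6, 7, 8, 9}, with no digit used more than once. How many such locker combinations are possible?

504

With no repetition, fill the 3 digits in order: 9 choices, then 8, down to 7.
9 × 8 × 7 = 504.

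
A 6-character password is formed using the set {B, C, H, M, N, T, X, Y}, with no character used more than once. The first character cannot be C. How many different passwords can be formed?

The first character has 8−1 = 7 choices (anything except C).
The remaining 5 characters are filled from the other 7 symbols without repetition: 7 × 6 × 5 × 4 × 3 = 2520.
Total: 7 × 2520 = 17640.

17640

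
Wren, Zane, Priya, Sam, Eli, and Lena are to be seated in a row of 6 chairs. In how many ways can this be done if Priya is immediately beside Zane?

Place the 4 others and the Priya-Zane pair as 5 objects in a line; the pair has 2 internal arrangements.
That gives 2 × 5! = 2 × 120 = 240.

240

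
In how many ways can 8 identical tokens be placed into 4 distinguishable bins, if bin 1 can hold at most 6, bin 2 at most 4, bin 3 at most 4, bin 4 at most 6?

117

Ignoring the caps, the number of non-negative solutions to x_1+…+x_4 = 8 is C(11,3) = 165.
Subtract solutions that violate a single cap (substitute x_i' = x_i − (cap_i+1)): x_1 ≥ 7 gives C(4,3) = 4; x_2 ≥ 5 gives C(6,3) = 20; x_3 ≥ 5 gives C(6,3) = 20; x_4 ≥ 7 gives C(4,3) = 4. Together 48.
No two caps can be exceeded simultaneously, so the pair terms are all 0.
By inclusion–exclusion the count is 165 − 48 + 0 = 117.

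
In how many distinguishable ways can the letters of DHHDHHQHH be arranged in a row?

252

The 9 letters of DHHDHHQHH have repeats: D appearing twice and H appearing 6 times.
So there are 9! / (6!·2!) = 252 distinguishable arrangements.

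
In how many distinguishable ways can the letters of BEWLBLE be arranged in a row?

630

Letter multiplicities in BEWLBLE: B×2, E×2, L×2, W×1.
The number of distinct arrangements is 7!/(2!·2!·2!) = 5040/8 = 630.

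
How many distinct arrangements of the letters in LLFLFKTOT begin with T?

Fix T in the first position and arrange the remaining 8 letters.
Those 8 letters have F appearing twice and L appearing 3 times, giving (8)!/(3!·2!) = 3360.

3360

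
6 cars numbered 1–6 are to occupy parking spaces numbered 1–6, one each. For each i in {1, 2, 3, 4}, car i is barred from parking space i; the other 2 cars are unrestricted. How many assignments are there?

362

Let Aᵢ (for 1 ≤ i ≤ 4) be the placements that put car i in its forbidden parking space. Any j of these fix j positions, leaving (6−j)! ways to fill the rest, and there are C(4,j) ways to pick which j.
By inclusion–exclusion, the number of valid placements is Σ_{j=0}^{4} (−1)^j C(4,j)·(6−j)!.
Computing: 720 − 480 + 144 − 24 + 2 = 362.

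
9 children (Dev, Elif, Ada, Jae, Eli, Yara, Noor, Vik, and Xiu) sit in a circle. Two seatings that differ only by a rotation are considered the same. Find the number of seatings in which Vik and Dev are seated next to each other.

Treat {Vik, Dev} as one unit (2 internal orders) and seat the resulting 8 units around the table: (7)! circular arrangements.
So 2 × (7)! = 2 × 5040 = 10080.

10080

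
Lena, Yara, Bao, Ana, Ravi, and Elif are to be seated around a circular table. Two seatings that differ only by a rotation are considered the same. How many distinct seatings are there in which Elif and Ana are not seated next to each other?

Without the restriction there are (5)! = 120 seatings.
Seatings with Elif beside Ana: treat them as a block with 2 internal orders, giving 2 × (4)! = 48.
Subtracting, 120 − 48 = 72.

72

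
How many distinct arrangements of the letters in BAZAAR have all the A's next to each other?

Treat the 3 copies of A as a single block. The multiset to arrange is then {AAA, B, R, Z}, 4 items in all.
All 4 items are distinct, so there are (4)! = 24 arrangements.

24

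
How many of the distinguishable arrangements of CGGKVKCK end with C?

With the last slot taken by C, it remains to arrange the other 7 letters (GGKVKCK).
Those 7 letters have G appearing twice and K appearing 3 times, giving (7)!/(3!·2!) = 420.

420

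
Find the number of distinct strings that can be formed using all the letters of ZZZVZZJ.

The 7 letters of ZZZVZZJ have repeats: Z appearing 5 times.
Dividing 7! = 5040 by 5! = 120 for the repeated letters gives 42.

42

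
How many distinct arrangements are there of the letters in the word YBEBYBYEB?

YBEBYBYEB has 9 letters with B appearing 4 times, E appearing twice, and Y appearing 3 times.
Dividing 9! = 362880 by 4!·3!·2! = 288 for the repeated letters gives 1260.

1260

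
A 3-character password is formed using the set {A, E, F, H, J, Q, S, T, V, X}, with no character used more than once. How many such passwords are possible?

720

With no repetition, fill the 3 characters in order: 10 choices, then 9, down to 8.
10 × 9 × 8 = 720.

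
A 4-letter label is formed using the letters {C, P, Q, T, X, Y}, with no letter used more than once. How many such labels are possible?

Choose and order 4 of the 6 symbols: the first letter has 6 options, the next 5, then 4, 3.
6 × 5 × 4 × 3 = 360.

360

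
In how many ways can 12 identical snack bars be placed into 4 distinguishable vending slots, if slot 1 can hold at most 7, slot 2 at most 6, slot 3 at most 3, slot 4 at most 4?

105

Without the upper bounds there are C(15,3) = 455 ways to split 12 among 4 vending slots.
Subtract solutions that violate a single cap (substitute x_i' = x_i − (cap_i+1)): x_1 ≥ 8 gives C(7,3) = 35; x_2 ≥ 7 gives C(8,3) = 56; x_3 ≥ 4 gives C(11,3) = 165; x_4 ≥ 5 gives C(10,3) = 120. Together 376.
Add back pairs where two caps are both exceeded: 0 + 1 + 0 + 4 + 1 + 20 = 26.
By inclusion–exclusion the count is 455 − 376 + 26 = 105.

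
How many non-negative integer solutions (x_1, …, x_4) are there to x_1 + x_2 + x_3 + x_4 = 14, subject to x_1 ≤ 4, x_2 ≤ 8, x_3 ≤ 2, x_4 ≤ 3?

19

By stars and bars, unrestricted non-negative solutions to x_1+…+x_4 = 14 number C(14+3,3) = 680.
Subtract solutions that violate a single cap (substitute x_i' = x_i − (cap_i+1)): x_1 ≥ 5 gives C(12,3) = 220; x_2 ≥ 9 gives C(8,3) = 56; x_3 ≥ 3 gives C(14,3) = 364; x_4 ≥ 4 gives C(13,3) = 286. Together 926.
Add back pairs where two caps are both exceeded: 1 + 84 + 56 + 10 + 4 + 120 = 275.
Subtract triples: 0 + 0 + 10 + 0 = 10.
By inclusion–exclusion the count is 680 − 926 + 275 − 10 = 19.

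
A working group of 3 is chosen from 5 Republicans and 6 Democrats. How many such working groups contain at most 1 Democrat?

70

Split by how many Democrats are chosen (0 through 1).
Sum: C(6,0)·C(5,3) + C(6,1)·C(5,2) = 10 + 60 = 70.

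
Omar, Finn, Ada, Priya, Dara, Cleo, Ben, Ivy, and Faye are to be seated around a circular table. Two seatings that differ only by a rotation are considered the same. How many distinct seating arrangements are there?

40320

Seat Omar anywhere (absorbing the rotational symmetry), then permute the other 8: (8)! = 40320.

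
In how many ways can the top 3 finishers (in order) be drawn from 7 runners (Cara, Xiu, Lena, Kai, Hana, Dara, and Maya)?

This is an ordered selection of 3 from 7: P(7,3).
That gives 7 × 6 × 5 = 210.

210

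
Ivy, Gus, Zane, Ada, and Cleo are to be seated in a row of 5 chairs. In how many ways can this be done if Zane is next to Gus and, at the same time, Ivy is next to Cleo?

Treat {Zane,Gus} as one block (2 orders) and {Ivy,Cleo} as another (2 orders).
That leaves 3 units to arrange: 2 × 2 × 3! = 4 × 6 = 24.

24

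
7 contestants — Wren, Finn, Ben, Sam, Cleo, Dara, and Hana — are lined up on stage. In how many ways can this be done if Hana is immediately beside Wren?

1440

Place the 5 others and the Hana-Wren pair as 6 objects in a line; the pair has 2 internal arrangements.
That gives 2 × 6! = 2 × 720 = 1440.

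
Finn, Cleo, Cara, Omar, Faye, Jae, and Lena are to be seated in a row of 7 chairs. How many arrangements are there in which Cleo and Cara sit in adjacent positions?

1440

Place the 5 others and the Cleo-Cara pair as 6 objects in a line; the pair has 2 internal arrangements.
So the count is 2·(6)! = 1440.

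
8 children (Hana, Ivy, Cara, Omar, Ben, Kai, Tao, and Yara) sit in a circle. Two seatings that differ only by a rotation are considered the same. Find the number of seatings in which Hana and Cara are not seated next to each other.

3600

All circular seatings of 8 people number (7)! = 5040.
Those with Hana next to Cara: fuse the pair into one unit and seat 7 units around a circle — 2·(6)! = 1440.
Subtracting, 5040 − 1440 = 3600.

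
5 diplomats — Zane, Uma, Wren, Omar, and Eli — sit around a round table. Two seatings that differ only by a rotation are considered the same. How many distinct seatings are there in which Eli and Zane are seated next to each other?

Treat {Eli, Zane} as one unit (2 internal orders) and seat the resulting 4 units around the table: (3)! circular arrangements.
So 2 × (3)! = 2 × 6 = 12.

12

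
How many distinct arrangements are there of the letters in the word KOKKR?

20

The 5 letters of KOKKR have repeats: K appearing 3 times.
The number of distinct arrangements is 5!/(3!) = 120/6 = 20.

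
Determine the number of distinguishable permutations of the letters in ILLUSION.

Letter multiplicities in ILLUSION: I×2, L×2, N×1, O×1, S×1, U×1.
So there are 8! / (2!·2!) = 10080 distinguishable arrangements.

10080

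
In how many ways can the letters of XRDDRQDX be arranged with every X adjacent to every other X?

420

Treat the 2 copies of X as a single block. The multiset to arrange is then {XX, D, D, D, Q, R, R}, 7 items in all.
That gives (7)!/(3!·2!) = 420 arrangements.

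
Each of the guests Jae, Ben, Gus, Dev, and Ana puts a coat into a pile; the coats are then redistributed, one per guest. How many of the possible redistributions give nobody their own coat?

44

This is the derangement count D_5: permutations of 5 items with no fixed point.
By inclusion–exclusion this is Σ_{j=0}^{5} (−1)^j C(5,j)·(5−j)!.
Computing: 120 − 120 + 60 − 20 + 5 − 1 = 44.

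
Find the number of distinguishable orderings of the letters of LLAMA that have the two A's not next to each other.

Total arrangements of LLAMA: 5!/(2!·2!) = 30.
Arrangements with the A's together: treat AA as one letter, giving (4)!/(2!) = 12.
Subtracting, 30 − 12 = 18 arrangements keep the A's apart.

18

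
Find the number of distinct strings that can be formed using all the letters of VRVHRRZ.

VRVHRRZ has 7 letters with R appearing 3 times and V appearing twice.
So there are 7! / (3!·2!) = 420 distinguishable arrangements.

420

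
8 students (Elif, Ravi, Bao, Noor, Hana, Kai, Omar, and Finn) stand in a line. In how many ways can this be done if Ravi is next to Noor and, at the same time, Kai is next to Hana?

Treat {Ravi,Noor} as one block (2 orders) and {Kai,Hana} as another (2 orders).
That leaves 6 units to arrange: 2 × 2 × 6! = 4 × 720 = 2880.

2880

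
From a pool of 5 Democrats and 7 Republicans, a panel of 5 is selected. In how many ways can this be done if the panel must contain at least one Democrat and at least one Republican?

With no constraint there are C(12,5) = 792 possible selections.
Selections missing a whole group: no Democrats → C(7,5) = 21; no Republicans → C(5,5) = 1.
Both groups omitted at once is impossible, so 792 − 22 = 770.

770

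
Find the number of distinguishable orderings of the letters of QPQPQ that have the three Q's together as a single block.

Treat the 3 copies of Q as a single block. The multiset to arrange is then {QQQ, P, P}, 3 items in all.
That gives (3)!/(2!) = 3 arrangements.

3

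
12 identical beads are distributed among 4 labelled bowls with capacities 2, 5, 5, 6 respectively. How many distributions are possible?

62

Without the upper bounds there are C(15,3) = 455 ways to split 12 among 4 bowls.
Subtract solutions that violate a single cap (substitute x_i' = x_i − (cap_i+1)): x_1 ≥ 3 gives C(12,3) = 220; x_2 ≥ 6 gives C(9,3) = 84; x_3 ≥ 6 gives C(9,3) = 84; x_4 ≥ 7 gives C(8,3) = 56. Together 444.
Add back pairs where two caps are both exceeded: 20 + 20 + 10 + 1 + 0 + 0 = 51.
By inclusion–exclusion the count is 455 − 444 + 51 = 62.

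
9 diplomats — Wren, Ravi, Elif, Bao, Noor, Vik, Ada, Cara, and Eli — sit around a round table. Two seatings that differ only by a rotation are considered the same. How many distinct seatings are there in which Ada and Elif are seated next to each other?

Glue Ada and Elif into a block (2 internal orders). Seating 8 units around a circle gives (7)! arrangements.
So 2 × (7)! = 2 × 5040 = 10080.

10080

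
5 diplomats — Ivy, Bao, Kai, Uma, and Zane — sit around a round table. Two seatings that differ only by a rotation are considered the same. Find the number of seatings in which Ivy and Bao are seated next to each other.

12

Glue Ivy and Bao into a block (2 internal orders). Seating 4 units around a circle gives (3)! arrangements.
So 2 × (3)! = 2 × 6 = 12.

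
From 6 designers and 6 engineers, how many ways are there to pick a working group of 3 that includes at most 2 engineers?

Split by how many engineers are chosen (0 through 2).
Sum: C(6,0)·C(6,3) + C(6,1)·C(6,2) + C(6,2)·C(6,1) = 20 + 90 + 90 = 200.

200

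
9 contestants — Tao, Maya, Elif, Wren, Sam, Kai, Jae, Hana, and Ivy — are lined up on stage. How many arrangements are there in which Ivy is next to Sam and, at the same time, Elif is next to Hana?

20160

Treat {Ivy,Sam} as one block (2 orders) and {Elif,Hana} as another (2 orders).
That leaves 7 units to arrange: 2 × 2 × 7! = 4 × 5040 = 20160.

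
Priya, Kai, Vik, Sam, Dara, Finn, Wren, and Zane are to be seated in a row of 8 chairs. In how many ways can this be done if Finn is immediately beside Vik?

10080

Place the 6 others and the Finn-Vik pair as 7 objects in a line; the pair has 2 internal arrangements.
That gives 2 × 7! = 2 × 5040 = 10080.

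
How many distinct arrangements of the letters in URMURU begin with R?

With the first slot taken by R, it remains to arrange the other 5 letters (UMURU).
Those 5 letters have U appearing 3 times, giving (5)!/(3!) = 20.

20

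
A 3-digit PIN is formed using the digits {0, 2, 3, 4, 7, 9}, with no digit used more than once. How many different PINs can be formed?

120

With no repetition, fill the 3 digits in order: 6 choices, then 5, down to 4.
That product is 6 × 5 × 4 = 120.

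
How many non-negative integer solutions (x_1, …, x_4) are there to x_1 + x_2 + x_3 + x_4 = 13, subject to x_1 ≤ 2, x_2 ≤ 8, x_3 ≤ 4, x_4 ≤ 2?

18

By stars and bars, unrestricted non-negative solutions to x_1+…+x_4 = 13 number C(13+3,3) = 560.
Subtract solutions that violate a single cap (substitute x_i' = x_i − (cap_i+1)): x_1 ≥ 3 gives C(13,3) = 286; x_2 ≥ 9 gives C(7,3) = 35; x_3 ≥ 5 gives C(11,3) = 165; x_4 ≥ 3 gives C(13,3) = 286. Together 772.
Add back pairs where two caps are both exceeded: 4 + 56 + 120 + 0 + 4 + 56 = 240.
Subtract triples: 0 + 0 + 10 + 0 = 10.
By inclusion–exclusion the count is 560 − 772 + 240 − 10 = 18.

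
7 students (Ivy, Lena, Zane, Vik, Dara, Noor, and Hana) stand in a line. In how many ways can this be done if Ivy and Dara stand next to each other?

1440

Glue Ivy and Dara into one block (2 internal orders), leaving 6 units to arrange in a row.
That gives 2 × 6! = 2 × 720 = 1440.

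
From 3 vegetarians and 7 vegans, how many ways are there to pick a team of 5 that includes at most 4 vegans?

231

Split by how many vegans are chosen (0 through 4).
Sum: C(7,0)·C(3,5) + C(7,1)·C(3,4) + C(7,2)·C(3,3) + C(7,3)·C(3,2) + C(7,4)·C(3,1) = 0 + 0 + 21 + 105 + 105 = 231.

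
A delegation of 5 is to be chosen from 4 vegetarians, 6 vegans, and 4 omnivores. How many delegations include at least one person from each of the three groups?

1448

Unrestricted: C(14,5) = 2002 ways to pick any 5 of the 14.
Selections missing a whole group: no vegetarians → C(10,5) = 252; no vegans → C(8,5) = 56; no omnivores → C(10,5) = 252.
Add back selections omitting two groups (i.e. drawn from a single group): C(4,5) + C(6,5) + C(4,5) = 6.
By inclusion–exclusion: 2002 − 560 + 6 = 1448.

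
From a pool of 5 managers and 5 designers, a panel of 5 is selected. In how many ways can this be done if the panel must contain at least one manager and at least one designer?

250

Total 5-person selections from all 10: C(10,5) = 252.
Subtract selections that omit an entire group: no managers → C(5,5) = 1; no designers → C(5,5) = 1.
Both groups omitted at once is impossible, so 252 − 2 = 250.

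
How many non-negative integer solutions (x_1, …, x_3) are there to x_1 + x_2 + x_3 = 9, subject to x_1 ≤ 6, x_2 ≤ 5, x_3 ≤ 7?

36

Ignoring the caps, the number of non-negative solutions to x_1+…+x_3 = 9 is C(11,2) = 55.
Subtract solutions that violate a single cap (substitute x_i' = x_i − (cap_i+1)): x_1 ≥ 7 gives C(4,2) = 6; x_2 ≥ 6 gives C(5,2) = 10; x_3 ≥ 8 gives C(3,2) = 3. Together 19.
No two caps can be exceeded simultaneously, so the pair terms are all 0.
By inclusion–exclusion the count is 55 − 19 + 0 = 36.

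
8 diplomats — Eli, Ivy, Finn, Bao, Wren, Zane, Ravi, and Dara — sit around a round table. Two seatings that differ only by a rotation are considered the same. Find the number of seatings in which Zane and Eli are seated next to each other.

Treat {Zane, Eli} as one unit (2 internal orders) and seat the resulting 7 units around the table: (6)! circular arrangements.
So 2 × (6)! = 2 × 720 = 1440.

1440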